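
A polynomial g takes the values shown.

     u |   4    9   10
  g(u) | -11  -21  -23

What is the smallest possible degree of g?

1

Divided differences on the nodes 4, 9, 10:
  order 0: -11  -21  -23
  order 1: -2  -2
  order 2: 0
The order-1 divided differences are all -2 (nonzero) and every higher order vanishes, so the data lies on a polynomial of degree exactly 1.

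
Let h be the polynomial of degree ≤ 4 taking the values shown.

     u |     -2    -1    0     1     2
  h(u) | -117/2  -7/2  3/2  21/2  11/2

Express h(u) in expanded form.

h(u) = -3u^4 + 3u^3 + 5u^2 + 4u + 3/2

Write h(u) = au^4 + bu^3 + cu^2 + du + e. Substituting each data point gives a linear system:
  16a - 8b + 4c - 2d + e = -117/2
  a - b + c - d + e = -7/2
  e = 3/2
  a + b + c + d + e = 21/2
  16a + 8b + 4c + 2d + e = 11/2
Solving the system yields a = -3, b = 3, c = 5, d = 4, e = 3/2.
So h(u) = -3u⁴ + 3u³ + 5u² + 4u + 3/2.
Check: h(-1) = -7/2. ✓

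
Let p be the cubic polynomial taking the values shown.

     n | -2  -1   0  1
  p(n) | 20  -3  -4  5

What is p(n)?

p(n) = -2n^3 + 5n^2 + 6n - 4

Write p(n) = an^3 + bn^2 + cn + d. Substituting each data point gives a linear system:
  -8a + 4b - 2c + d = 20
  -a + b - c + d = -3
  d = -4
  a + b + c + d = 5
Solving the system yields a = -2, b = 5, c = 6, d = -4.
So p(n) = -2n^3 + 5n^2 + 6n - 4.
Check: p(-2) = 20. ✓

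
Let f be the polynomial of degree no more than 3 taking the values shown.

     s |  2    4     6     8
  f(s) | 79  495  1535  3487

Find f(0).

-1

Using the Lagrange interpolation formula with nodes 2, 4, 6, 8:
  L_0(s) = (s - 4)(s - 6)(s - 8) / -48
  L_1(s) = (s - 2)(s - 6)(s - 8) / 16
  L_2(s) = (s - 2)(s - 4)(s - 8) / -16
  L_3(s) = (s - 2)(s - 4)(s - 6) / 48
Then f(s) = 79·L_0(s) + 495·L_1(s) + 1535·L_2(s) + 3487·L_3(s).
Expanding and collecting terms gives f(s) = 6s^3 + 6s^2 + 4s - 1.
Evaluating at s = 0: f(0) = -1.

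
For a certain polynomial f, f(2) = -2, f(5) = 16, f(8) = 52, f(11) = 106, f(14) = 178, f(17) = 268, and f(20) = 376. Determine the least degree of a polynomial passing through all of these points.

2

Forward differences of the values at s = 2, 5, 8, 11, 14, 17, 20:
  f  : -2  16  52  106  178  268  376
  Δ  : 18  36  54  72  90  108
  Δ^2: 18  18  18  18  18
  Δ^3: 0  0  0  0
  Δ^4: 0  0  0
  Δ^5: 0  0
  Δ^6: 0
The second differences are constant (18) and nonzero, while all higher differences vanish, so the minimal degree is 2.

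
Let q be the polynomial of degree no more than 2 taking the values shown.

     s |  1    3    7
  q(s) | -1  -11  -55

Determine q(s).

q(s) = -s^2 - s + 1

Using the Lagrange interpolation formula with nodes 1, 3, 7:
  L_0(s) = (s - 3)(s - 7) / 12
  L_1(s) = (s - 1)(s - 7) / -8
  L_2(s) = (s - 1)(s - 3) / 24
Then q(s) = -1·L_0(s) - 11·L_1(s) - 55·L_2(s).
Expanding and collecting terms gives q(s) = -s^2 - s + 1.
Check: q(1) = -1. ✓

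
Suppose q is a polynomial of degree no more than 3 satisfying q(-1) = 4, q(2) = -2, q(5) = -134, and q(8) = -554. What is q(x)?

q(x) = -x^3 - x^2 + 2x + 6

Write q(x) = ax^3 + bx^2 + cx + d. Substituting each data point gives a linear system:
  -a + b - c + d = 4
  8a + 4b + 2c + d = -2
  125a + 25b + 5c + d = -134
  512a + 64b + 8c + d = -554
Solving the system yields a = -1, b = -1, c = 2, d = 6.
So q(x) = -x^3 - x^2 + 2x + 6.
Check: q(-1) = 4. ✓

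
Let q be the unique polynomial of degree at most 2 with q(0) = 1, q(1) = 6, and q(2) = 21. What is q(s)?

Write q(s) = as^2 + bs + c. Substituting each data point gives a linear system:
  c = 1
  a + b + c = 6
  4a + 2b + c = 21
Solving the system yields a = 5, b = 0, c = 1.
So q(s) = 5s² + 1.
Check: q(1) = 6. ✓

q(s) = 5s^2 + 1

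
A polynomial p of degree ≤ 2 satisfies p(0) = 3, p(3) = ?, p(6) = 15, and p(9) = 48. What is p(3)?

0

The 3 known points determine the degree-2 polynomial uniquely.
Write p(t) = at^2 + bt + c. Substituting each data point gives a linear system:
  c = 3
  36a + 6b + c = 15
  81a + 9b + c = 48
Solving the system yields a = 1, b = -4, c = 3.
So p(t) = t² - 4t + 3.
Then p(3) = 0.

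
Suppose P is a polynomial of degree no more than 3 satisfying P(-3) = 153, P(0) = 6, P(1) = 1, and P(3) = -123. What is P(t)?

P(t) = -5t^3 + t^2 - t + 6

Write P(t) = at^3 + bt^2 + ct + d. Substituting each data point gives a linear system:
  -27a + 9b - 3c + d = 153
  d = 6
  a + b + c + d = 1
  27a + 9b + 3c + d = -123
Solving the system yields a = -5, b = 1, c = -1, d = 6.
So P(t) = -5t³ + t² - t + 6.
Check: P(3) = -123. ✓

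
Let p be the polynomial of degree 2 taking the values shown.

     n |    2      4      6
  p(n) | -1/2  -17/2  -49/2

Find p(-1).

-7/2

Using the Lagrange interpolation formula with nodes 2, 4, 6:
  L_0(n) = (n - 4)(n - 6) / 8
  L_1(n) = (n - 2)(n - 6) / -4
  L_2(n) = (n - 2)(n - 4) / 8
Then p(n) = -1/2·L_0(n) - 17/2·L_1(n) - 49/2·L_2(n).
Expanding and collecting terms gives p(n) = -n² + 2n - 1/2.
Evaluating at n = -1: p(-1) = -7/2.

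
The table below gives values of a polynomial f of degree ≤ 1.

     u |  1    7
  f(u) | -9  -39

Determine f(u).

Using the Lagrange interpolation formula with nodes 1, 7:
  L_0(u) = (u - 7) / -6
  L_1(u) = (u - 1) / 6
Then f(u) = -9·L_0(u) - 39·L_1(u).
Expanding and collecting terms gives f(u) = -5u - 4.
Check: f(7) = -39. ✓

f(u) = -5u - 4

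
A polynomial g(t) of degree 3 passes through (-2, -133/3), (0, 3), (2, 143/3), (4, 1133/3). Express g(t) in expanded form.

Using the Lagrange interpolation formula with nodes -2, 0, 2, 4:
  L_0(t) = t(t - 2)(t - 4) / -48
  L_1(t) = (t + 2)(t - 2)(t - 4) / 16
  L_2(t) = (t + 2)t(t - 4) / -16
  L_3(t) = (t + 2)t(t - 2) / 48
Then g(t) = -133/3·L_0(t) + 3·L_1(t) + 143/3·L_2(t) + 1133/3·L_3(t).
Expanding and collecting terms gives g(t) = 6t^3 - (1/3)t^2 - t + 3.
Check: g(-2) = -133/3. ✓

g(t) = 6t^3 - (1/3)t^2 - t + 3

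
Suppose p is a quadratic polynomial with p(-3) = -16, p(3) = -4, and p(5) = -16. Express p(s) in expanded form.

p(s) = -s^2 + 2s - 1

Write p(s) = as^2 + bs + c. Substituting each data point gives a linear system:
  9a - 3b + c = -16
  9a + 3b + c = -4
  25a + 5b + c = -16
Solving the system yields a = -1, b = 2, c = -1.
So p(s) = -s^2 + 2s - 1.
Check: p(3) = -4. ✓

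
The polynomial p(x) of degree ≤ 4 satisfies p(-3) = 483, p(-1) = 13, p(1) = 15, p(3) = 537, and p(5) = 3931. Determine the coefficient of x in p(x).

0

Write p(x) = ax^4 + bx^3 + cx^2 + dx + e. Substituting each data point gives a linear system:
  81a - 27b + 9c - 3d + e = 483
  a - b + c - d + e = 13
  a + b + c + d + e = 15
  81a + 27b + 9c + 3d + e = 537
  625a + 125b + 25c + 5d + e = 3931
Solving the system yields a = 6, b = 1, c = 2, d = 0, e = 6.
So p(x) = 6x^4 + x^3 + 2x^2 + 6.
The coefficient of x is 0.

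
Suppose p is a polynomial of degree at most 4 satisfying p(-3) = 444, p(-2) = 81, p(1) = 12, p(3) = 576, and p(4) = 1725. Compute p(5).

Write p(n) = an^4 + bn^3 + cn^2 + dn + e. Substituting each data point gives a linear system:
  81a - 27b + 9c - 3d + e = 444
  16a - 8b + 4c - 2d + e = 81
  a + b + c + d + e = 12
  81a + 27b + 9c + 3d + e = 576
  256a + 64b + 16c + 4d + e = 1725
Solving the system yields a = 6, b = 2, c = 3, d = 4, e = -3.
So p(n) = 6n^4 + 2n^3 + 3n^2 + 4n - 3.
Then p(5) = 4092.

4092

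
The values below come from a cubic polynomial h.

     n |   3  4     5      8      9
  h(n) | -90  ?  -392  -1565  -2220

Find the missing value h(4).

The 4 known points determine the degree-3 polynomial uniquely.
Write h(n) = an^3 + bn^2 + cn + d. Substituting each data point gives a linear system:
  27a + 9b + 3c + d = -90
  125a + 25b + 5c + d = -392
  512a + 64b + 8c + d = -1565
  729a + 81b + 9c + d = -2220
Solving the system yields a = -3, b = 0, c = -4, d = 3.
So h(n) = -3n³ - 4n + 3.
Then h(4) = -205.

-205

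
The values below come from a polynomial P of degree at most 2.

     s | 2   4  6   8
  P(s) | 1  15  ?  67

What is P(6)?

37

The 3 known points determine the degree-2 polynomial uniquely.
Write P(s) = as^2 + bs + c. Substituting each data point gives a linear system:
  4a + 2b + c = 1
  16a + 4b + c = 15
  64a + 8b + c = 67
Solving the system yields a = 1, b = 1, c = -5.
So P(s) = s² + s - 5.
Then P(6) = 37.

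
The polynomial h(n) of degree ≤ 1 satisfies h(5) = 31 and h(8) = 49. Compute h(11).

67

Write h(n) = an + b. Substituting each data point gives a linear system:
  5a + b = 31
  8a + b = 49
Solving the system yields a = 6, b = 1.
So h(n) = 6n + 1.
Then h(11) = 67.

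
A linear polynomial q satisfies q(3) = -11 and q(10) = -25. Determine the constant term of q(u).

-5

Write q(u) = au + b. Substituting each data point gives a linear system:
  3a + b = -11
  10a + b = -25
Solving the system yields a = -2, b = -5.
So q(u) = -2u - 5.
The constant term is -5.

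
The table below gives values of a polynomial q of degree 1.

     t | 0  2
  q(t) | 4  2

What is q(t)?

q(t) = -t + 4

Write q(t) = at + b. Substituting each data point gives a linear system:
  b = 4
  2a + b = 2
Solving the system yields a = -1, b = 4.
So q(t) = -t + 4.
Check: q(0) = 4. ✓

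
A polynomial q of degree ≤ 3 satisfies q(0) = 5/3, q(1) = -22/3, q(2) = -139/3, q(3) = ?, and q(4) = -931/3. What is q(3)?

-418/3

The 4 known points determine the degree-3 polynomial uniquely.
Write q(s) = as^3 + bs^2 + cs + d. Substituting each data point gives a linear system:
  d = 5/3
  a + b + c + d = -22/3
  8a + 4b + 2c + d = -139/3
  64a + 16b + 4c + d = -931/3
Solving the system yields a = -4, b = -3, c = -2, d = 5/3.
So q(s) = -4s^3 - 3s^2 - 2s + 5/3.
Then q(3) = -418/3.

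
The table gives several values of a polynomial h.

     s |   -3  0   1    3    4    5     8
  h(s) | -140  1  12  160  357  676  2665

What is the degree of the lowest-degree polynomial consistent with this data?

3

Divided differences on the nodes -3, 0, 1, 3, 4, 5, 8:
  order 0: -140  1  12  160  357  676  2665
  order 1: 47  11  74  197  319  663
  order 2: -9  21  41  61  86
  order 3: 5  5  5  5
  order 4: 0  0  0
  order 5: 0  0
  order 6: 0
The order-3 divided differences are all 5 (nonzero) and every higher order vanishes, so the data lies on a polynomial of degree exactly 3.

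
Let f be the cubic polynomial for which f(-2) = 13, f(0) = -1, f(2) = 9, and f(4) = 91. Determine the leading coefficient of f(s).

Write f(s) = as^3 + bs^2 + cs + d. Substituting each data point gives a linear system:
  -8a + 4b - 2c + d = 13
  d = -1
  8a + 4b + 2c + d = 9
  64a + 16b + 4c + d = 91
Solving the system yields a = 1, b = 3, c = -5, d = -1.
So f(s) = s³ + 3s² - 5s - 1.
The leading coefficient is 1.

1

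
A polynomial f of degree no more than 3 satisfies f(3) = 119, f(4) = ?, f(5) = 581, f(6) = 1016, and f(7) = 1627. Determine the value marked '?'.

On equispaced nodes a degree-3 polynomial has vanishing fourth forward difference, so
  f(3) - 4·f(4) + 6·f(5) - 4·f(6) + f(7) = 0.
Substituting the known values and solving for f(4):
  -4·f(4) = -1168
  f(4) = 292.

292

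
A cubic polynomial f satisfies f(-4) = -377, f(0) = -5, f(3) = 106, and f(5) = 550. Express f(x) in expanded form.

f(x) = 5x^3 - 3x^2 + x - 5

Using the Lagrange interpolation formula with nodes -4, 0, 3, 5:
  L_0(x) = x(x - 3)(x - 5) / -252
  L_1(x) = (x + 4)(x - 3)(x - 5) / 60
  L_2(x) = (x + 4)x(x - 5) / -42
  L_3(x) = (x + 4)x(x - 3) / 90
Then f(x) = -377·L_0(x) - 5·L_1(x) + 106·L_2(x) + 550·L_3(x).
Expanding and collecting terms gives f(x) = 5x^3 - 3x^2 + x - 5.
Check: f(-4) = -377. ✓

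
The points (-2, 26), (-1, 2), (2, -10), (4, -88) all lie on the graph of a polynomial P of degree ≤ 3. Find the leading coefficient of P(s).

-2

Write P(s) = as^3 + bs^2 + cs + d. Substituting each data point gives a linear system:
  -8a + 4b - 2c + d = 26
  -a + b - c + d = 2
  8a + 4b + 2c + d = -10
  64a + 16b + 4c + d = -88
Solving the system yields a = -2, b = 3, c = -1, d = -4.
So P(s) = -2s^3 + 3s^2 - s - 4.
The leading coefficient is -2.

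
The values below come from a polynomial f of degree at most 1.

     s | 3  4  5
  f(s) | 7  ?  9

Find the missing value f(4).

8

The 2 known points determine the degree-1 polynomial uniquely.
Write f(s) = as + b. Substituting each data point gives a linear system:
  3a + b = 7
  5a + b = 9
Solving the system yields a = 1, b = 4.
So f(s) = s + 4.
Then f(4) = 8.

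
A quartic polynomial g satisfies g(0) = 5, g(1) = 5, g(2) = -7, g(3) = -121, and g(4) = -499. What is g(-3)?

-247

Write g(n) = an^4 + bn^3 + cn^2 + dn + e. Substituting each data point gives a linear system:
  e = 5
  a + b + c + d + e = 5
  16a + 8b + 4c + 2d + e = -7
  81a + 27b + 9c + 3d + e = -121
  256a + 64b + 16c + 4d + e = -499
Solving the system yields a = -3, b = 3, c = 6, d = -6, e = 5.
So g(n) = -3n^4 + 3n^3 + 6n^2 - 6n + 5.
Then g(-3) = -247.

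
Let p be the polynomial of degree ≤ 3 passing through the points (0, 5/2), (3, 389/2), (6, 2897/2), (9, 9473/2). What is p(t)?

Using the Lagrange interpolation formula with nodes 0, 3, 6, 9:
  L_0(t) = (t - 3)(t - 6)(t - 9) / -162
  L_1(t) = t(t - 6)(t - 9) / 54
  L_2(t) = t(t - 3)(t - 9) / -54
  L_3(t) = t(t - 3)(t - 6) / 162
Then p(t) = 5/2·L_0(t) + 389/2·L_1(t) + 2897/2·L_2(t) + 9473/2·L_3(t).
Expanding and collecting terms gives p(t) = 6t^3 + 5t^2 - 5t + 5/2.
Check: p(9) = 9473/2. ✓

p(t) = 6t^3 + 5t^2 - 5t + 5/2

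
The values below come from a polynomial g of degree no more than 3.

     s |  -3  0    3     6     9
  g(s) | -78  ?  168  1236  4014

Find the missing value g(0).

On equispaced nodes a degree-3 polynomial has vanishing fourth forward difference, so
  g(-3) - 4·g(0) + 6·g(3) - 4·g(6) + g(9) = 0.
Substituting the known values and solving for g(0):
  -4·g(0) = 0
  g(0) = 0.

0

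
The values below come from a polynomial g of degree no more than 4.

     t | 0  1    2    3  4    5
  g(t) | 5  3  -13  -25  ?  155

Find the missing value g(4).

9

The 5 known points determine the degree-4 polynomial uniquely.
Write g(t) = at^4 + bt^3 + ct^2 + dt + e. Substituting each data point gives a linear system:
  e = 5
  a + b + c + d + e = 3
  16a + 8b + 4c + 2d + e = -13
  81a + 27b + 9c + 3d + e = -25
  625a + 125b + 25c + 5d + e = 155
Solving the system yields a = 1, b = -3, c = -5, d = 5, e = 5.
So g(t) = t^4 - 3t^3 - 5t^2 + 5t + 5.
Then g(4) = 9.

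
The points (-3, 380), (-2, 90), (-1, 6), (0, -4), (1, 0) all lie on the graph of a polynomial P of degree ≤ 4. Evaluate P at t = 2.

30

Write P(t) = at^4 + bt^3 + ct^2 + dt + e. Substituting each data point gives a linear system:
  81a - 27b + 9c - 3d + e = 380
  16a - 8b + 4c - 2d + e = 90
  a - b + c - d + e = 6
  e = -4
  a + b + c + d + e = 0
Solving the system yields a = 3, b = -4, c = 4, d = 1, e = -4.
So P(t) = 3t^4 - 4t^3 + 4t^2 + t - 4.
Then P(2) = 30.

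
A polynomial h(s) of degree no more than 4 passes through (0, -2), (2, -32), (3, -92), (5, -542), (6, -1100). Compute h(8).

-3482

Write h(s) = as^4 + bs^3 + cs^2 + ds + e. Substituting each data point gives a linear system:
  e = -2
  16a + 8b + 4c + 2d + e = -32
  81a + 27b + 9c + 3d + e = -92
  625a + 125b + 25c + 5d + e = -542
  1296a + 216b + 36c + 6d + e = -1100
Solving the system yields a = -1, b = 2, c = -6, d = -3, e = -2.
So h(s) = -s^4 + 2s^3 - 6s^2 - 3s - 2.
Then h(8) = -3482.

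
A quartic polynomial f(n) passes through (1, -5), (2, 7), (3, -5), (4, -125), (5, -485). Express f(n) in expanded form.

f(n) = -2n^4 + 6n^3 + 2n^2 - 6n - 5

Using the Lagrange interpolation formula with nodes 1, 2, 3, 4, 5:
  L_0(n) = (n - 2)(n - 3)(n - 4)(n - 5) / 24
  L_1(n) = (n - 1)(n - 3)(n - 4)(n - 5) / -6
  L_2(n) = (n - 1)(n - 2)(n - 4)(n - 5) / 4
  L_3(n) = (n - 1)(n - 2)(n - 3)(n - 5) / -6
  L_4(n) = (n - 1)(n - 2)(n - 3)(n - 4) / 24
Then f(n) = -5·L_0(n) + 7·L_1(n) - 5·L_2(n) - 125·L_3(n) - 485·L_4(n).
Expanding and collecting terms gives f(n) = -2n^4 + 6n^3 + 2n^2 - 6n - 5.
Check: f(1) = -5. ✓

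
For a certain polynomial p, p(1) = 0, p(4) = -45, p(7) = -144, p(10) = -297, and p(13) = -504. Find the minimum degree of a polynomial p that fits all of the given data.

Forward differences of the values at u = 1, 4, 7, 10, 13:
  p  : 0  -45  -144  -297  -504
  Δ  : -45  -99  -153  -207
  Δ^2: -54  -54  -54
  Δ^3: 0  0
  Δ^4: 0
The second differences are constant (-54) and nonzero, while all higher differences vanish, so the minimal degree is 2.

2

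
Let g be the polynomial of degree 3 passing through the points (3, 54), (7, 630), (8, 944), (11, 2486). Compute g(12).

3240

Write g(s) = as^3 + bs^2 + cs + d. Substituting each data point gives a linear system:
  27a + 9b + 3c + d = 54
  343a + 49b + 7c + d = 630
  512a + 64b + 8c + d = 944
  1331a + 121b + 11c + d = 2486
Solving the system yields a = 2, b = -2, c = 6, d = 0.
So g(s) = 2s^3 - 2s^2 + 6s.
Then g(12) = 3240.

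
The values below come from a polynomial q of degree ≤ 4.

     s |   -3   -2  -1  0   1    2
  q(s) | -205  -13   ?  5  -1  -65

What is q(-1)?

13

On equispaced nodes a degree-4 polynomial has vanishing fifth forward difference, so
  - q(-3) + 5·q(-2) - 10·q(-1) + 10·q(0) - 5·q(1) + q(2) = 0.
Substituting the known values and solving for q(-1):
  -10·q(-1) = -130
  q(-1) = 13.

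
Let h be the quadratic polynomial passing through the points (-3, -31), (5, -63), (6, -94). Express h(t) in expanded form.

h(t) = -3t^2 + 2t + 2

Write h(t) = at^2 + bt + c. Substituting each data point gives a linear system:
  9a - 3b + c = -31
  25a + 5b + c = -63
  36a + 6b + c = -94
Solving the system yields a = -3, b = 2, c = 2.
So h(t) = -3t^2 + 2t + 2.
Check: h(5) = -63. ✓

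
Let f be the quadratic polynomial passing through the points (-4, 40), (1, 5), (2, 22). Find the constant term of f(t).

Write f(t) = at^2 + bt + c. Substituting each data point gives a linear system:
  16a - 4b + c = 40
  a + b + c = 5
  4a + 2b + c = 22
Solving the system yields a = 4, b = 5, c = -4.
So f(t) = 4t² + 5t - 4.
The constant term is -4.

-4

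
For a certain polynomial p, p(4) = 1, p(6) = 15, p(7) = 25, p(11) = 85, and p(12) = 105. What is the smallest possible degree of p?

Divided differences on the nodes 4, 6, 7, 11, 12:
  order 0: 1  15  25  85  105
  order 1: 7  10  15  20
  order 2: 1  1  1
  order 3: 0  0
  order 4: 0
The order-2 divided differences are all 1 (nonzero) and every higher order vanishes, so the data lies on a polynomial of degree exactly 2.

2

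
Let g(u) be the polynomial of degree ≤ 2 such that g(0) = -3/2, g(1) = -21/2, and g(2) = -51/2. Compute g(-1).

Using the Lagrange interpolation formula with nodes 0, 1, 2:
  L_0(u) = (u - 1)(u - 2) / 2
  L_1(u) = u(u - 2) / -1
  L_2(u) = u(u - 1) / 2
Then g(u) = -3/2·L_0(u) - 21/2·L_1(u) - 51/2·L_2(u).
Expanding and collecting terms gives g(u) = -3u^2 - 6u - 3/2.
Evaluating at u = -1: g(-1) = 3/2.

3/2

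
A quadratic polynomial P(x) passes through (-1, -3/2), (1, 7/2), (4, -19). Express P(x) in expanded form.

P(x) = -2x^2 + (5/2)x + 3

Write P(x) = ax^2 + bx + c. Substituting each data point gives a linear system:
  a - b + c = -3/2
  a + b + c = 7/2
  16a + 4b + c = -19
Solving the system yields a = -2, b = 5/2, c = 3.
So P(x) = -2x² + (5/2)x + 3.
Check: P(-1) = -3/2. ✓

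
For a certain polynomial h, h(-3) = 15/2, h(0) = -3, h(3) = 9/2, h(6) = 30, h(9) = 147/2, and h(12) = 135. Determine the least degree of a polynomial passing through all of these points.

Forward differences of the values at n = -3, 0, 3, 6, 9, 12:
  h  : 15/2  -3  9/2  30  147/2  135
  Δ  : -21/2  15/2  51/2  87/2  123/2
  Δ^2: 18  18  18  18
  Δ^3: 0  0  0
  Δ^4: 0  0
  Δ^5: 0
The second differences are constant (18) and nonzero, while all higher differences vanish, so the minimal degree is 2.

2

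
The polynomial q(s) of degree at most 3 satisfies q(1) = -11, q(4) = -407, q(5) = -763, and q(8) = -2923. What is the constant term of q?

Write q(s) = as^3 + bs^2 + cs + d. Substituting each data point gives a linear system:
  a + b + c + d = -11
  64a + 16b + 4c + d = -407
  125a + 25b + 5c + d = -763
  512a + 64b + 8c + d = -2923
Solving the system yields a = -5, b = -6, c = 3, d = -3.
So q(s) = -5s³ - 6s² + 3s - 3.
The constant term is -3.

-3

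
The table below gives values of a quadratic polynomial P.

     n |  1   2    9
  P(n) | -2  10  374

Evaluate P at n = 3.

Using the Lagrange interpolation formula with nodes 1, 2, 9:
  L_0(n) = (n - 2)(n - 9) / 8
  L_1(n) = (n - 1)(n - 9) / -7
  L_2(n) = (n - 1)(n - 2) / 56
Then P(n) = -2·L_0(n) + 10·L_1(n) + 374·L_2(n).
Expanding and collecting terms gives P(n) = 5n^2 - 3n - 4.
Evaluating at n = 3: P(3) = 32.

32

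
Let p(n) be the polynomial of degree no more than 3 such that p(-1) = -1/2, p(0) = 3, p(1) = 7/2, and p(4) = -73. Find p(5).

-289/2

Write p(n) = an^3 + bn^2 + cn + d. Substituting each data point gives a linear system:
  -a + b - c + d = -1/2
  d = 3
  a + b + c + d = 7/2
  64a + 16b + 4c + d = -73
Solving the system yields a = -1, b = -3/2, c = 3, d = 3.
So p(n) = -n^3 - (3/2)n^2 + 3n + 3.
Then p(5) = -289/2.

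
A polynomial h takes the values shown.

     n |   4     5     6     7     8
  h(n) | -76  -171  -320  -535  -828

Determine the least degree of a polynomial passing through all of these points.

Forward differences of the values at n = 4, 5, 6, 7, 8:
  h  : -76  -171  -320  -535  -828
  Δ  : -95  -149  -215  -293
  Δ^2: -54  -66  -78
  Δ^3: -12  -12
  Δ^4: 0
The third differences are constant (-12) and nonzero, while all higher differences vanish, so the minimal degree is 3.

3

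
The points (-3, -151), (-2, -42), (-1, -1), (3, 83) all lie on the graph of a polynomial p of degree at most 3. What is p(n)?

p(n) = 5n^3 - 4n^2 - 6n + 2

Write p(n) = an^3 + bn^2 + cn + d. Substituting each data point gives a linear system:
  -27a + 9b - 3c + d = -151
  -8a + 4b - 2c + d = -42
  -a + b - c + d = -1
  27a + 9b + 3c + d = 83
Solving the system yields a = 5, b = -4, c = -6, d = 2.
So p(n) = 5n³ - 4n² - 6n + 2.
Check: p(-1) = -1. ✓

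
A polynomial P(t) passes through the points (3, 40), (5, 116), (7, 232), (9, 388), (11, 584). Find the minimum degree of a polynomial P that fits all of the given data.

Forward differences of the values at t = 3, 5, 7, 9, 11:
  P  : 40  116  232  388  584
  Δ  : 76  116  156  196
  Δ^2: 40  40  40
  Δ^3: 0  0
  Δ^4: 0
The second differences are constant (40) and nonzero, while all higher differences vanish, so the minimal degree is 2.

2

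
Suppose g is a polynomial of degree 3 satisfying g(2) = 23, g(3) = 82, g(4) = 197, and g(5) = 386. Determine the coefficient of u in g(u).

-3

Write g(u) = au^3 + bu^2 + cu + d. Substituting each data point gives a linear system:
  8a + 4b + 2c + d = 23
  27a + 9b + 3c + d = 82
  64a + 16b + 4c + d = 197
  125a + 25b + 5c + d = 386
Solving the system yields a = 3, b = 1, c = -3, d = 1.
So g(u) = 3u^3 + u^2 - 3u + 1.
The coefficient of u is -3.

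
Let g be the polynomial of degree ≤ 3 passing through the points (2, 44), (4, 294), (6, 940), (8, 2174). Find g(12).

Write g(n) = an^3 + bn^2 + cn + d. Substituting each data point gives a linear system:
  8a + 4b + 2c + d = 44
  64a + 16b + 4c + d = 294
  216a + 36b + 6c + d = 940
  512a + 64b + 8c + d = 2174
Solving the system yields a = 4, b = 3/2, c = 4, d = -2.
So g(n) = 4n^3 + (3/2)n^2 + 4n - 2.
Then g(12) = 7174.

7174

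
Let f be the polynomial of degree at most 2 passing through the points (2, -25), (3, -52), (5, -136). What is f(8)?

Using the Lagrange interpolation formula with nodes 2, 3, 5:
  L_0(x) = (x - 3)(x - 5) / 3
  L_1(x) = (x - 2)(x - 5) / -2
  L_2(x) = (x - 2)(x - 3) / 6
Then f(x) = -25·L_0(x) - 52·L_1(x) - 136·L_2(x).
Expanding and collecting terms gives f(x) = -5x^2 - 2x - 1.
Evaluating at x = 8: f(8) = -337.

-337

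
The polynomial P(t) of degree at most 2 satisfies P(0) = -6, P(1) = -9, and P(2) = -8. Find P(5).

19

Using the Lagrange interpolation formula with nodes 0, 1, 2:
  L_0(t) = (t - 1)(t - 2) / 2
  L_1(t) = t(t - 2) / -1
  L_2(t) = t(t - 1) / 2
Then P(t) = -6·L_0(t) - 9·L_1(t) - 8·L_2(t).
Expanding and collecting terms gives P(t) = 2t² - 5t - 6.
Evaluating at t = 5: P(5) = 19.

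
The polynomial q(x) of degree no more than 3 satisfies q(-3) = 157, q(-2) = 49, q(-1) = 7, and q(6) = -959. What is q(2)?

-23

Write q(x) = ax^3 + bx^2 + cx + d. Substituting each data point gives a linear system:
  -27a + 9b - 3c + d = 157
  -8a + 4b - 2c + d = 49
  -a + b - c + d = 7
  216a + 36b + 6c + d = -959
Solving the system yields a = -5, b = 3, c = 2, d = 1.
So q(x) = -5x^3 + 3x^2 + 2x + 1.
Then q(2) = -23.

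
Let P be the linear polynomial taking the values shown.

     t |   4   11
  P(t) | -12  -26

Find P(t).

P(t) = -2t - 4

Using the Lagrange interpolation formula with nodes 4, 11:
  L_0(t) = (t - 11) / -7
  L_1(t) = (t - 4) / 7
Then P(t) = -12·L_0(t) - 26·L_1(t).
Expanding and collecting terms gives P(t) = -2t - 4.
Check: P(4) = -12. ✓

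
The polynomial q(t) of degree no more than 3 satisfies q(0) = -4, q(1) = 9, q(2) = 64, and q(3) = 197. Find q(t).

q(t) = 6t^3 + 3t^2 + 4t - 4

Using the Lagrange interpolation formula with nodes 0, 1, 2, 3:
  L_0(t) = (t - 1)(t - 2)(t - 3) / -6
  L_1(t) = t(t - 2)(t - 3) / 2
  L_2(t) = t(t - 1)(t - 3) / -2
  L_3(t) = t(t - 1)(t - 2) / 6
Then q(t) = -4·L_0(t) + 9·L_1(t) + 64·L_2(t) + 197·L_3(t).
Expanding and collecting terms gives q(t) = 6t³ + 3t² + 4t - 4.
Check: q(0) = -4. ✓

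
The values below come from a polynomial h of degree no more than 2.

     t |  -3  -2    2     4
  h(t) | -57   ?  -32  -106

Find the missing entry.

The 3 known points determine the degree-2 polynomial uniquely.
Write h(t) = at^2 + bt + c. Substituting each data point gives a linear system:
  9a - 3b + c = -57
  4a + 2b + c = -32
  16a + 4b + c = -106
Solving the system yields a = -6, b = -1, c = -6.
So h(t) = -6t^2 - t - 6.
Then h(-2) = -28.

-28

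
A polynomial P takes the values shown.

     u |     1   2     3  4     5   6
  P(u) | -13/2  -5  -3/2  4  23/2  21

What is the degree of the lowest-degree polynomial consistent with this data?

Forward differences of the values at u = 1, 2, 3, 4, 5, 6:
  P  : -13/2  -5  -3/2  4  23/2  21
  Δ  : 3/2  7/2  11/2  15/2  19/2
  Δ^2: 2  2  2  2
  Δ^3: 0  0  0
  Δ^4: 0  0
  Δ^5: 0
The second differences are constant (2) and nonzero, while all higher differences vanish, so the minimal degree is 2.

2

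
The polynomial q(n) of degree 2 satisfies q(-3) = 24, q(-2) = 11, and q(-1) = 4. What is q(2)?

19

Forward differences of the values at n = -3, -2, -1:
  q  : 24  11  4
  Δ  : -13  -7
  Δ^2: 6
The second differences are constant, confirming degree 2.
Interpolating (Newton forward form) and evaluating at n = 2 gives q(2) = 19.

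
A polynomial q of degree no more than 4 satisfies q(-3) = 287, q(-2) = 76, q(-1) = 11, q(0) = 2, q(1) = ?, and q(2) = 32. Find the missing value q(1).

On equispaced nodes a degree-4 polynomial has vanishing fifth forward difference, so
  - q(-3) + 5·q(-2) - 10·q(-1) + 10·q(0) - 5·q(1) + q(2) = 0.
Substituting the known values and solving for q(1):
  -5·q(1) = -35
  q(1) = 7.

7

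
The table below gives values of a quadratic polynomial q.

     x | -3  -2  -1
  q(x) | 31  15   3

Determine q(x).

q(x) = 2x^2 - 6x - 5

Write q(x) = ax^2 + bx + c. Substituting each data point gives a linear system:
  9a - 3b + c = 31
  4a - 2b + c = 15
  a - b + c = 3
Solving the system yields a = 2, b = -6, c = -5.
So q(x) = 2x² - 6x - 5.
Check: q(-1) = 3. ✓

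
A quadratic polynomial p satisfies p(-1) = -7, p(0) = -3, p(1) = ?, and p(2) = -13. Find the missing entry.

-5

On equispaced nodes a degree-2 polynomial has vanishing third forward difference, so
  - p(-1) + 3·p(0) - 3·p(1) + p(2) = 0.
Substituting the known values and solving for p(1):
  -3·p(1) = 15
  p(1) = -5.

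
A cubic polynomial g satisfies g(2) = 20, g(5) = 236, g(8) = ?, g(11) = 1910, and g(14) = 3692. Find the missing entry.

The 4 known points determine the degree-3 polynomial uniquely.
Write g(u) = au^3 + bu^2 + cu + d. Substituting each data point gives a linear system:
  8a + 4b + 2c + d = 20
  125a + 25b + 5c + d = 236
  1331a + 121b + 11c + d = 1910
  2744a + 196b + 14c + d = 3692
Solving the system yields a = 1, b = 5, c = -2, d = -4.
So g(u) = u³ + 5u² - 2u - 4.
Then g(8) = 812.

812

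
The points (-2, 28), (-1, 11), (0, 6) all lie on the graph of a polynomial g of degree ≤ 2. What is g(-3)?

57

Forward differences of the values at s = -2, -1, 0:
  g  : 28  11  6
  Δ  : -17  -5
  Δ^2: 12
The second differences are constant, confirming degree 2.
Interpolating (Newton forward form) and evaluating at s = -3 gives g(-3) = 57.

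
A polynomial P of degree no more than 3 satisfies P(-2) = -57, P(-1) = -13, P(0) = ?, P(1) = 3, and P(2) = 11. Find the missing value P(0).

1

On equispaced nodes a degree-3 polynomial has vanishing fourth forward difference, so
  P(-2) - 4·P(-1) + 6·P(0) - 4·P(1) + P(2) = 0.
Substituting the known values and solving for P(0):
  6·P(0) = 6
  P(0) = 1.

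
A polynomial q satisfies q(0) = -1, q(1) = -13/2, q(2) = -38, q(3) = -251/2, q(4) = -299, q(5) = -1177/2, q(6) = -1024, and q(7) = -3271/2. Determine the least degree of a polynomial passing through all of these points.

Forward differences of the values at s = 0, 1, 2, 3, 4, 5, 6, 7:
  q  : -1  -13/2  -38  -251/2  -299  -1177/2  -1024  -3271/2
  Δ  : -11/2  -63/2  -175/2  -347/2  -579/2  -871/2  -1223/2
  Δ^2: -26  -56  -86  -116  -146  -176
  Δ^3: -30  -30  -30  -30  -30
  Δ^4: 0  0  0  0
  Δ^5: 0  0  0
  Δ^6: 0  0
  Δ^7: 0
The third differences are constant (-30) and nonzero, while all higher differences vanish, so the minimal degree is 3.

3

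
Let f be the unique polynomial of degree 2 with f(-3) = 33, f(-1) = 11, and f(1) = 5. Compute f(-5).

71

Write f(x) = ax^2 + bx + c. Substituting each data point gives a linear system:
  9a - 3b + c = 33
  a - b + c = 11
  a + b + c = 5
Solving the system yields a = 2, b = -3, c = 6.
So f(x) = 2x^2 - 3x + 6.
Then f(-5) = 71.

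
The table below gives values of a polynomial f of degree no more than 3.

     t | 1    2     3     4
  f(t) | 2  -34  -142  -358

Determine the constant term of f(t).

2

Write f(t) = at^3 + bt^2 + ct + d. Substituting each data point gives a linear system:
  a + b + c + d = 2
  8a + 4b + 2c + d = -34
  27a + 9b + 3c + d = -142
  64a + 16b + 4c + d = -358
Solving the system yields a = -6, b = 0, c = 6, d = 2.
So f(t) = -6t^3 + 6t + 2.
The constant term is 2.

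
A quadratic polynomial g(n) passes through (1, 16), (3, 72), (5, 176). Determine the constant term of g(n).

Write g(n) = an^2 + bn + c. Substituting each data point gives a linear system:
  a + b + c = 16
  9a + 3b + c = 72
  25a + 5b + c = 176
Solving the system yields a = 6, b = 4, c = 6.
So g(n) = 6n^2 + 4n + 6.
The constant term is 6.

6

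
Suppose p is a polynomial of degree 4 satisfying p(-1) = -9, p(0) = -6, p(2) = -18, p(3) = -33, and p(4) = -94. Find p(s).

Write p(s) = as^4 + bs^3 + cs^2 + ds + e. Substituting each data point gives a linear system:
  a - b + c - d + e = -9
  e = -6
  16a + 8b + 4c + 2d + e = -18
  81a + 27b + 9c + 3d + e = -33
  256a + 64b + 16c + 4d + e = -94
Solving the system yields a = -1, b = 4, c = -4, d = -6, e = -6.
So p(s) = -s⁴ + 4s³ - 4s² - 6s - 6.
Check: p(3) = -33. ✓

p(s) = -s^4 + 4s^3 - 4s^2 - 6s - 6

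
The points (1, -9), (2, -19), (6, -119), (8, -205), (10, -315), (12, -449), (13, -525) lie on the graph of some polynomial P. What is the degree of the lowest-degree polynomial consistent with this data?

Divided differences on the nodes 1, 2, 6, 8, 10, 12, 13:
  order 0: -9  -19  -119  -205  -315  -449  -525
  order 1: -10  -25  -43  -55  -67  -76
  order 2: -3  -3  -3  -3  -3
  order 3: 0  0  0  0
  order 4: 0  0  0
  order 5: 0  0
  order 6: 0
The order-2 divided differences are all -3 (nonzero) and every higher order vanishes, so the data lies on a polynomial of degree exactly 2.

2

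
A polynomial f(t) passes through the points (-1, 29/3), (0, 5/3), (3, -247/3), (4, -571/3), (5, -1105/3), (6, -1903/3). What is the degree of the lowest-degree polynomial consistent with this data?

3

Divided differences on the nodes -1, 0, 3, 4, 5, 6:
  order 0: 29/3  5/3  -247/3  -571/3  -1105/3  -1903/3
  order 1: -8  -28  -108  -178  -266
  order 2: -5  -20  -35  -44
  order 3: -3  -3  -3
  order 4: 0  0
  order 5: 0
The order-3 divided differences are all -3 (nonzero) and every higher order vanishes, so the data lies on a polynomial of degree exactly 3.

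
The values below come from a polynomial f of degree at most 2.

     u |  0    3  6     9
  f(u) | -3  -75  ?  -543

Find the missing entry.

The 3 known points determine the degree-2 polynomial uniquely.
Write f(u) = au^2 + bu + c. Substituting each data point gives a linear system:
  c = -3
  9a + 3b + c = -75
  81a + 9b + c = -543
Solving the system yields a = -6, b = -6, c = -3.
So f(u) = -6u^2 - 6u - 3.
Then f(6) = -255.

-255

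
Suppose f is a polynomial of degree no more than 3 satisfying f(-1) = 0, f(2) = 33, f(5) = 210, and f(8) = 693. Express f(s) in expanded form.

f(s) = s^3 + 2s^2 + 6s + 5

Write f(s) = as^3 + bs^2 + cs + d. Substituting each data point gives a linear system:
  -a + b - c + d = 0
  8a + 4b + 2c + d = 33
  125a + 25b + 5c + d = 210
  512a + 64b + 8c + d = 693
Solving the system yields a = 1, b = 2, c = 6, d = 5.
So f(s) = s^3 + 2s^2 + 6s + 5.
Check: f(5) = 210. ✓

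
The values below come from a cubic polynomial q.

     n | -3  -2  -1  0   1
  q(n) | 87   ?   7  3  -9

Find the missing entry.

On equispaced nodes a degree-3 polynomial has vanishing fourth forward difference, so
  q(-3) - 4·q(-2) + 6·q(-1) - 4·q(0) + q(1) = 0.
Substituting the known values and solving for q(-2):
  -4·q(-2) = -108
  q(-2) = 27.

27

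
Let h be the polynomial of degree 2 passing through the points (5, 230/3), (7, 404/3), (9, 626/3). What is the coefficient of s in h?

5

Write h(s) = as^2 + bs + c. Substituting each data point gives a linear system:
  25a + 5b + c = 230/3
  49a + 7b + c = 404/3
  81a + 9b + c = 626/3
Solving the system yields a = 2, b = 5, c = 5/3.
So h(s) = 2s^2 + 5s + 5/3.
The coefficient of s is 5.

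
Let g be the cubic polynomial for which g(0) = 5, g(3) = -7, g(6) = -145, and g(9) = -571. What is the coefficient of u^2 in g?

2

Write g(u) = au^3 + bu^2 + cu + d. Substituting each data point gives a linear system:
  d = 5
  27a + 9b + 3c + d = -7
  216a + 36b + 6c + d = -145
  729a + 81b + 9c + d = -571
Solving the system yields a = -1, b = 2, c = -1, d = 5.
So g(u) = -u³ + 2u² - u + 5.
The coefficient of u^2 is 2.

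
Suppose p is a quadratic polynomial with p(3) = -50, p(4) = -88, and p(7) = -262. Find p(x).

Write p(x) = ax^2 + bx + c. Substituting each data point gives a linear system:
  9a + 3b + c = -50
  16a + 4b + c = -88
  49a + 7b + c = -262
Solving the system yields a = -5, b = -3, c = 4.
So p(x) = -5x^2 - 3x + 4.
Check: p(4) = -88. ✓

p(x) = -5x^2 - 3x + 4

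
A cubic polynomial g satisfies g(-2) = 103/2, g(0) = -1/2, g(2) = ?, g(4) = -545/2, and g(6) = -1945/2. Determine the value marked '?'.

-57/2

The 4 known points determine the degree-3 polynomial uniquely.
Write g(u) = au^3 + bu^2 + cu + d. Substituting each data point gives a linear system:
  -8a + 4b - 2c + d = 103/2
  d = -1/2
  64a + 16b + 4c + d = -545/2
  216a + 36b + 6c + d = -1945/2
Solving the system yields a = -5, b = 3, c = 0, d = -1/2.
So g(u) = -5u³ + 3u² - 1/2.
Then g(2) = -57/2.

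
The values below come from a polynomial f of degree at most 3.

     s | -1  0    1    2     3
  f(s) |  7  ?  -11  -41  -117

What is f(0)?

The 4 known points determine the degree-3 polynomial uniquely.
Write f(s) = as^3 + bs^2 + cs + d. Substituting each data point gives a linear system:
  -a + b - c + d = 7
  a + b + c + d = -11
  8a + 4b + 2c + d = -41
  27a + 9b + 3c + d = -117
Solving the system yields a = -4, b = 1, c = -5, d = -3.
So f(s) = -4s^3 + s^2 - 5s - 3.
Then f(0) = -3.

-3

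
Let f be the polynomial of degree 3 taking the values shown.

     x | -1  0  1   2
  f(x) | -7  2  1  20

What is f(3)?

Using the Lagrange interpolation formula with nodes -1, 0, 1, 2:
  L_0(x) = x(x - 1)(x - 2) / -6
  L_1(x) = (x + 1)(x - 1)(x - 2) / 2
  L_2(x) = (x + 1)x(x - 2) / -2
  L_3(x) = (x + 1)x(x - 1) / 6
Then f(x) = -7·L_0(x) + 2·L_1(x) + 1·L_2(x) + 20·L_3(x).
Expanding and collecting terms gives f(x) = 5x^3 - 5x^2 - x + 2.
Evaluating at x = 3: f(3) = 89.

89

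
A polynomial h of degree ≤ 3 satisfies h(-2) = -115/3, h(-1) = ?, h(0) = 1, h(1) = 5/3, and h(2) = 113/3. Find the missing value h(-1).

-1/3

The 4 known points determine the degree-3 polynomial uniquely.
Write h(t) = at^3 + bt^2 + ct + d. Substituting each data point gives a linear system:
  -8a + 4b - 2c + d = -115/3
  d = 1
  a + b + c + d = 5/3
  8a + 4b + 2c + d = 113/3
Solving the system yields a = 6, b = -1/3, c = -5, d = 1.
So h(t) = 6t³ - (1/3)t² - 5t + 1.
Then h(-1) = -1/3.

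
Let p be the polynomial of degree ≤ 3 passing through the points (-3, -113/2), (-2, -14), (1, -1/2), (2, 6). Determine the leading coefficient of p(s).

2

Write p(s) = as^3 + bs^2 + cs + d. Substituting each data point gives a linear system:
  -27a + 9b - 3c + d = -113/2
  -8a + 4b - 2c + d = -14
  a + b + c + d = -1/2
  8a + 4b + 2c + d = 6
Solving the system yields a = 2, b = -3/2, c = -3, d = 2.
So p(s) = 2s³ - (3/2)s² - 3s + 2.
The leading coefficient is 2.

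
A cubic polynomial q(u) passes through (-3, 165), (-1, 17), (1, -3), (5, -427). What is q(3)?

-87

Using the Lagrange interpolation formula with nodes -3, -1, 1, 5:
  L_0(u) = (u + 1)(u - 1)(u - 5) / -64
  L_1(u) = (u + 3)(u - 1)(u - 5) / 24
  L_2(u) = (u + 3)(u + 1)(u - 5) / -32
  L_3(u) = (u + 3)(u + 1)(u - 1) / 192
Then q(u) = 165·L_0(u) + 17·L_1(u) - 3·L_2(u) - 427·L_3(u).
Expanding and collecting terms gives q(u) = -4u^3 + 4u^2 - 6u + 3.
Evaluating at u = 3: q(3) = -87.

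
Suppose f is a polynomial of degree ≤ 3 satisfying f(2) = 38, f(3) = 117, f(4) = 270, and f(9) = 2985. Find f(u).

Write f(u) = au^3 + bu^2 + cu + d. Substituting each data point gives a linear system:
  8a + 4b + 2c + d = 38
  27a + 9b + 3c + d = 117
  64a + 16b + 4c + d = 270
  729a + 81b + 9c + d = 2985
Solving the system yields a = 4, b = 1, c = -2, d = 6.
So f(u) = 4u³ + u² - 2u + 6.
Check: f(4) = 270. ✓

f(u) = 4u^3 + u^2 - 2u + 6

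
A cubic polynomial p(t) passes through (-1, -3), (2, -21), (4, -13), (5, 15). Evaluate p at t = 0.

-5

Using the Lagrange interpolation formula with nodes -1, 2, 4, 5:
  L_0(t) = (t - 2)(t - 4)(t - 5) / -90
  L_1(t) = (t + 1)(t - 4)(t - 5) / 18
  L_2(t) = (t + 1)(t - 2)(t - 5) / -10
  L_3(t) = (t + 1)(t - 2)(t - 4) / 18
Then p(t) = -3·L_0(t) - 21·L_1(t) - 13·L_2(t) + 15·L_3(t).
Expanding and collecting terms gives p(t) = t^3 - 3t^2 - 6t - 5.
Evaluating at t = 0: p(0) = -5.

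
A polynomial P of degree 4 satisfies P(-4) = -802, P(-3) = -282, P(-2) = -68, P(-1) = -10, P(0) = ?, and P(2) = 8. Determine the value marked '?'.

The 5 known points determine the degree-4 polynomial uniquely.
Write P(x) = ax^4 + bx^3 + cx^2 + dx + e. Substituting each data point gives a linear system:
  256a - 64b + 16c - 4d + e = -802
  81a - 27b + 9c - 3d + e = -282
  16a - 8b + 4c - 2d + e = -68
  a - b + c - d + e = -10
  16a + 8b + 4c + 2d + e = 8
Solving the system yields a = -2, b = 5, c = 2, d = -1, e = -6.
So P(x) = -2x^4 + 5x^3 + 2x^2 - x - 6.
Then P(0) = -6.

-6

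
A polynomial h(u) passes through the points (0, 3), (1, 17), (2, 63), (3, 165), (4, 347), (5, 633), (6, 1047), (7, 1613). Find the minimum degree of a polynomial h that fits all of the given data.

3

Forward differences of the values at u = 0, 1, 2, 3, 4, 5, 6, 7:
  h  : 3  17  63  165  347  633  1047  1613
  Δ  : 14  46  102  182  286  414  566
  Δ^2: 32  56  80  104  128  152
  Δ^3: 24  24  24  24  24
  Δ^4: 0  0  0  0
  Δ^5: 0  0  0
  Δ^6: 0  0
  Δ^7: 0
The third differences are constant (24) and nonzero, while all higher differences vanish, so the minimal degree is 3.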